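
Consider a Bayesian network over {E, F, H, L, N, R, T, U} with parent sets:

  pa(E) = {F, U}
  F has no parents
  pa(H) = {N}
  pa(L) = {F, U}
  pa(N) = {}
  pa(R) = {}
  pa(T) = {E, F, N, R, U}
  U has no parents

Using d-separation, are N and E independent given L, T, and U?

No

We examine all 5 paths between N and E:
Path 1: N → T ← E
  T is a collider and T is conditioned on, which opens it — no node blocks this path, so it is active.
Path 2: N → T ← F → L ← U → E
  U is a fork here and U is conditioned on, so the path is blocked at U.
Path 3: N → T ← F → E
  T is a collider and T is conditioned on, which opens it; F is a fork and F is not conditioned on — no node blocks this path, so it is active.
Path 4: N → T ← U → L ← F → E
  U is a fork here and U is conditioned on, so the path is blocked at U.
Path 5: N → T ← U → E
  U is a fork here and U is conditioned on, so the path is blocked at U.
Because an active path exists, N and E are not d-separated.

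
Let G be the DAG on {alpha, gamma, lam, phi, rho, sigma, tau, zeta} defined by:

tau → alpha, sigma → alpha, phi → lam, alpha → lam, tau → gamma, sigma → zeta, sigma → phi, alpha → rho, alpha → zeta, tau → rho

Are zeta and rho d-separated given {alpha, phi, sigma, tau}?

Enumerating the 6 paths from zeta to rho and testing each for blocking by {alpha, phi, sigma, tau}:
Path 1: zeta ← sigma → phi → lam ← alpha → rho
  sigma is a fork here and sigma is conditioned on, so the path is blocked at sigma.
Path 2: zeta ← sigma → phi → lam ← alpha ← tau → rho
  sigma is a fork here and sigma is conditioned on, so the path is blocked at sigma.
Path 3: zeta ← sigma → alpha → rho
  sigma is a fork here and sigma is conditioned on, so the path is blocked at sigma.
Path 4: zeta ← sigma → alpha ← tau → rho
  sigma is a fork here and sigma is conditioned on, so the path is blocked at sigma.
Path 5: zeta ← alpha → rho
  alpha is a fork here and alpha is conditioned on, so the path is blocked at alpha.
Path 6: zeta ← alpha ← tau → rho
  alpha is a chain here and alpha is conditioned on, so the path is blocked at alpha.
Since every path is blocked, d-separation holds.

Yes — zeta and rho are d-separated given {alpha, phi, sigma, tau}.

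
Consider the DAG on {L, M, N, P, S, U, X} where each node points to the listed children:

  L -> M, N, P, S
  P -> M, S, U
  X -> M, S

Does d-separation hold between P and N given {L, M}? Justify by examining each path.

Enumerating the 5 paths from P to N and testing each for blocking by {L, M}:
  1. P ← L → N — L:fork[blocks] ⇒ blocked
  2. P → S ← X → M ← L → N — S:collider[blocks]; X:fork[open]; M:collider[open]; L:fork[blocks] ⇒ blocked
  3. P → S ← L → N — S:collider[blocks]; L:fork[blocks] ⇒ blocked
  4. P → M ← X → S ← L → N — M:collider[open]; X:fork[open]; S:collider[blocks]; L:fork[blocks] ⇒ blocked
  5. P → M ← L → N — M:collider[open]; L:fork[blocks] ⇒ blocked
All paths are blocked; P ⊥ N | {L, M} holds.

Yes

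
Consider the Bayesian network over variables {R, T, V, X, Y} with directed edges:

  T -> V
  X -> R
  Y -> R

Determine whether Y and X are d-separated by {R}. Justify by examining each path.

The only undirected path from Y to X is:
  1. Y → R ← X — R:collider[open] ⇒ active
Since the path Y → R ← X is active, Y and X are not d-separated given {R}.

No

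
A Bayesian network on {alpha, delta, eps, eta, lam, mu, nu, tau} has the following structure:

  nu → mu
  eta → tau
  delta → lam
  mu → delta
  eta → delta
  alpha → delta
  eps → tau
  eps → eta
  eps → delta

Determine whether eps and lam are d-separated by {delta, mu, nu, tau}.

Yes — eps and lam are d-separated given {delta, mu, nu, tau}.

We examine all 3 paths between eps and lam:
Path 1: eps → delta → lam
  delta is a chain here and delta is conditioned on, so the path is blocked at delta.
Path 2: eps → tau ← eta → delta → lam
  delta is a chain here and delta is conditioned on, so the path is blocked at delta.
Path 3: eps → eta → delta → lam
  delta is a chain here and delta is conditioned on, so the path is blocked at delta.
Every path is blocked, so eps and lam are d-separated given {delta, mu, nu, tau}.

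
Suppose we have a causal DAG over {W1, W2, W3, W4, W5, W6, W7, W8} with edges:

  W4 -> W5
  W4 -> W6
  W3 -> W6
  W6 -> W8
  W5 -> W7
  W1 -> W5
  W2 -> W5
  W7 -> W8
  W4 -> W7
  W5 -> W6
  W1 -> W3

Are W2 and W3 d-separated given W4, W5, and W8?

No

We examine all 6 paths between W2 and W3:
Path 1: W2 → W5 ← W1 → W3
  W5 is a collider and W5 is conditioned on, which opens it; W1 is a fork and W1 is not conditioned on — no node blocks this path, so it is active.
Path 2: W2 → W5 → W6 ← W3
  W5 is a chain here and W5 is conditioned on, so the path is blocked at W5.
Path 3: W2 → W5 → W7 → W8 ← W6 ← W3
  W5 is a chain here and W5 is conditioned on, so the path is blocked at W5.
Path 4: W2 → W5 → W7 ← W4 → W6 ← W3
  W5 is a chain here and W5 is conditioned on, so the path is blocked at W5.
Path 5: W2 → W5 ← W4 → W6 ← W3
  W4 is a fork here and W4 is conditioned on, so the path is blocked at W4.
Path 6: W2 → W5 ← W4 → W7 → W8 ← W6 ← W3
  W4 is a fork here and W4 is conditioned on, so the path is blocked at W4.
At least one path is unblocked, so d-separation fails.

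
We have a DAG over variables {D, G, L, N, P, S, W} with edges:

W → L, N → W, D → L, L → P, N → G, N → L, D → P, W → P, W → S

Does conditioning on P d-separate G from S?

Enumerating the 4 paths from G to S and testing each for blocking by {P}:
  1. G ← N → L ← D → P ← W → S — N:fork[open]; L:collider[open]; D:fork[open]; P:collider[open]; W:fork[open] ⇒ active
  2. G ← N → L ← W → S — N:fork[open]; L:collider[open]; W:fork[open] ⇒ active
  3. G ← N → L → P ← W → S — N:fork[open]; L:chain[open]; P:collider[open]; W:fork[open] ⇒ active
  4. G ← N → W → S — N:fork[open]; W:chain[open] ⇒ active
At least one path is unblocked, so d-separation fails.

No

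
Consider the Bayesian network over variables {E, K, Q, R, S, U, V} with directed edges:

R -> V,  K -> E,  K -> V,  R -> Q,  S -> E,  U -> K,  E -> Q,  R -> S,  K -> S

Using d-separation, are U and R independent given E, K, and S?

Yes

Enumerating the 5 paths from U to R and testing each for blocking by {E, K, S}:
Path 1: U → K → E → Q ← R
  K is a chain here and K is conditioned on, so the path is blocked at K.
Path 2: U → K → E ← S ← R
  K is a chain here and K is conditioned on, so the path is blocked at K.
Path 3: U → K → S → E → Q ← R
  K is a chain here and K is conditioned on, so the path is blocked at K.
Path 4: U → K → S ← R
  K is a chain here and K is conditioned on, so the path is blocked at K.
Path 5: U → K → V ← R
  K is a chain here and K is conditioned on, so the path is blocked at K.
Since every path is blocked, d-separation holds.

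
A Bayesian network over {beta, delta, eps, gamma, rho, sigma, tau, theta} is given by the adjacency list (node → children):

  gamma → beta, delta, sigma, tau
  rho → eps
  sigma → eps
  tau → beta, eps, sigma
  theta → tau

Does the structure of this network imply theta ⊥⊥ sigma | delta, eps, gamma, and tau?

4 paths connect theta and sigma; each must be blocked for d-separation to hold:
Path 1: theta → tau ← gamma → sigma
  gamma is a fork here and gamma is conditioned on, so the path is blocked at gamma.
Path 2: theta → tau → beta ← gamma → sigma
  tau is a chain here and tau is conditioned on, so the path is blocked at tau.
Path 3: theta → tau → sigma
  tau is a chain here and tau is conditioned on, so the path is blocked at tau.
Path 4: theta → tau → eps ← sigma
  tau is a chain here and tau is conditioned on, so the path is blocked at tau.
Since every path is blocked, d-separation holds.

Yes — theta and sigma are d-separated given {delta, eps, gamma, tau}.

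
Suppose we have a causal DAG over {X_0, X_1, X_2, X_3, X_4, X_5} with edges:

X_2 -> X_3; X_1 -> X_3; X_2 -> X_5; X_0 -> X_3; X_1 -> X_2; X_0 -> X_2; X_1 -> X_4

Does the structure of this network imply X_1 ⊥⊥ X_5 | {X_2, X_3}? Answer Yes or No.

Enumerating the 3 paths from X_1 to X_5 and testing each for blocking by {X_2, X_3}:
Path 1: X_1 → X_3 ← X_2 → X_5
  X_2 is a fork here and X_2 is conditioned on, so the path is blocked at X_2.
Path 2: X_1 → X_3 ← X_0 → X_2 → X_5
  X_2 is a chain here and X_2 is conditioned on, so the path is blocked at X_2.
Path 3: X_1 → X_2 → X_5
  X_2 is a chain here and X_2 is conditioned on, so the path is blocked at X_2.
Since every path is blocked, d-separation holds.

Yes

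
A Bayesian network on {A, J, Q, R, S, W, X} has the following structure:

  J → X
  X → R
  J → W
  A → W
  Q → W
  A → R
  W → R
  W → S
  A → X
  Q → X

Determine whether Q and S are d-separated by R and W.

Yes

We examine all 6 paths between Q and S:
  1. Q → W → S — W:chain[blocks] ⇒ blocked
  2. Q → X ← A → W → S — X:collider[open]; A:fork[open]; W:chain[blocks] ⇒ blocked
  3. Q → X ← A → R ← W → S — X:collider[open]; A:fork[open]; R:collider[open]; W:fork[blocks] ⇒ blocked
  4. Q → X ← J → W → S — X:collider[open]; J:fork[open]; W:chain[blocks] ⇒ blocked
  5. Q → X → R ← A → W → S — X:chain[open]; R:collider[open]; A:fork[open]; W:chain[blocks] ⇒ blocked
  6. Q → X → R ← W → S — X:chain[open]; R:collider[open]; W:fork[blocks] ⇒ blocked
Every path is blocked, so Q and S are d-separated given {R, W}.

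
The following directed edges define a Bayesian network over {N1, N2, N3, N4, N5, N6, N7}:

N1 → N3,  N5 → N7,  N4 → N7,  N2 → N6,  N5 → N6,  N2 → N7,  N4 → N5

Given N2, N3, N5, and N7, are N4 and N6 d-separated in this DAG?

There are 4 undirected paths between N4 and N6; checking each against the conditioning set {N2, N3, N5, N7}:
Path 1: N4 → N5 → N6
  N5 is a chain here and N5 is conditioned on, so the path is blocked at N5.
Path 2: N4 → N5 → N7 ← N2 → N6
  N5 is a chain here and N5 is conditioned on, so the path is blocked at N5.
Path 3: N4 → N7 ← N5 → N6
  N5 is a fork here and N5 is conditioned on, so the path is blocked at N5.
Path 4: N4 → N7 ← N2 → N6
  N2 is a fork here and N2 is conditioned on, so the path is blocked at N2.
Since every path is blocked, d-separation holds.

Yes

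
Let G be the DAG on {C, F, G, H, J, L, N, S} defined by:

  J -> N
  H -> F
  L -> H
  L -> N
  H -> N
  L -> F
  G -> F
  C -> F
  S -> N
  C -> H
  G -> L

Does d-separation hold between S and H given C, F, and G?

Yes

6 paths connect S and H; each must be blocked for d-separation to hold:
Path 1: S → N ← H
  N is a collider here and neither N nor any of its descendants is conditioned on, so the collider stays closed — the path is blocked at N.
Path 2: S → N ← L → H
  N is a collider here and neither N nor any of its descendants is conditioned on, so the collider stays closed — the path is blocked at N.
Path 3: S → N ← L ← G → F ← H
  N is a collider here and neither N nor any of its descendants is conditioned on, so the collider stays closed — the path is blocked at N.
Path 4: S → N ← L ← G → F ← C → H
  N is a collider here and neither N nor any of its descendants is conditioned on, so the collider stays closed — the path is blocked at N.
Path 5: S → N ← L → F ← H
  N is a collider here and neither N nor any of its descendants is conditioned on, so the collider stays closed — the path is blocked at N.
Path 6: S → N ← L → F ← C → H
  N is a collider here and neither N nor any of its descendants is conditioned on, so the collider stays closed — the path is blocked at N.
All paths are blocked; S ⊥ H | {C, F, G} holds.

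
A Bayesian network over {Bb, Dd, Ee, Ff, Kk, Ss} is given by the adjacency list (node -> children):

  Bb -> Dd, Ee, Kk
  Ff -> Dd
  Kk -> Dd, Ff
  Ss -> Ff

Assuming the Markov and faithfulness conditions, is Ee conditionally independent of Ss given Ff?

Enumerating the 4 paths from Ee to Ss and testing each for blocking by {Ff}:
  1. Ee ← Bb → Kk → Ff ← Ss — Bb:fork[open]; Kk:chain[open]; Ff:collider[open] ⇒ active
  2. Ee ← Bb → Kk → Dd ← Ff ← Ss — Bb:fork[open]; Kk:chain[open]; Dd:collider[blocks]; Ff:chain[blocks] ⇒ blocked
  3. Ee ← Bb → Dd ← Ff ← Ss — Bb:fork[open]; Dd:collider[blocks]; Ff:chain[blocks] ⇒ blocked
  4. Ee ← Bb → Dd ← Kk → Ff ← Ss — Bb:fork[open]; Dd:collider[blocks]; Kk:fork[open]; Ff:collider[open] ⇒ blocked
Because an active path exists, Ee and Ss are not d-separated.

No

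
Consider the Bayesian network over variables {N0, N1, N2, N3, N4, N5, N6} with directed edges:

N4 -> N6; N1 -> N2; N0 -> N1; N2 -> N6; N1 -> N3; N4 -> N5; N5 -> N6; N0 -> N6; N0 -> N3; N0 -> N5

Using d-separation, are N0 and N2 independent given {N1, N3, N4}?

Enumerating the 5 paths from N0 to N2 and testing each for blocking by {N1, N3, N4}:
Path 1: N0 → N6 ← N2
  N6 is a collider here and neither N6 nor any of its descendants is conditioned on, so the collider stays closed — the path is blocked at N6.
Path 2: N0 → N5 → N6 ← N2
  N6 is a collider here and neither N6 nor any of its descendants is conditioned on, so the collider stays closed — the path is blocked at N6.
Path 3: N0 → N5 ← N4 → N6 ← N2
  N5 is a collider here and neither N5 nor any of its descendants is conditioned on, so the collider stays closed — the path is blocked at N5.
Path 4: N0 → N3 ← N1 → N2
  N1 is a fork here and N1 is conditioned on, so the path is blocked at N1.
Path 5: N0 → N1 → N2
  N1 is a chain here and N1 is conditioned on, so the path is blocked at N1.
Every path is blocked, so N0 and N2 are d-separated given {N1, N3, N4}.

Yes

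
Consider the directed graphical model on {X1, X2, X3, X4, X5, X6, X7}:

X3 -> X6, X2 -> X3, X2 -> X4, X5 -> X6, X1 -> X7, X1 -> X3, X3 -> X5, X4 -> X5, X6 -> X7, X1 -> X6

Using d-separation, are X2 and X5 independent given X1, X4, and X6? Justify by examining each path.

No — X2 and X5 are not d-separated given {X1, X4, X6}.

There are 5 undirected paths between X2 and X5; checking each against the conditioning set {X1, X4, X6}:
Path 1: X2 → X3 ← X1 → X7 ← X6 ← X5
  X1 is a fork here and X1 is conditioned on, so the path is blocked at X1.
Path 2: X2 → X3 ← X1 → X6 ← X5
  X1 is a fork here and X1 is conditioned on, so the path is blocked at X1.
Path 3: X2 → X3 → X5
  X3 is a chain and X3 is not conditioned on — no node blocks this path, so it is active.
Path 4: X2 → X3 → X6 ← X5
  X3 is a chain and X3 is not conditioned on; X6 is a collider and X6 is conditioned on, which opens it — no node blocks this path, so it is active.
Path 5: X2 → X4 → X5
  X4 is a chain here and X4 is conditioned on, so the path is blocked at X4.
Because an active path exists, X2 and X5 are not d-separated.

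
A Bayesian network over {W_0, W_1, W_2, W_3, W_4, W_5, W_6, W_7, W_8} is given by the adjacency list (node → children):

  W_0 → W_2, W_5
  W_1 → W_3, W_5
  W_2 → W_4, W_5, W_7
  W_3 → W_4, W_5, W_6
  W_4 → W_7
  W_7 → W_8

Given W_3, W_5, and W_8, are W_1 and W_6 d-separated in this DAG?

Yes

There are 6 undirected paths between W_1 and W_6; checking each against the conditioning set {W_3, W_5, W_8}:
Path 1: W_1 → W_5 ← W_2 → W_4 ← W_3 → W_6
  W_3 is a fork here and W_3 is conditioned on, so the path is blocked at W_3.
Path 2: W_1 → W_5 ← W_2 → W_7 ← W_4 ← W_3 → W_6
  W_3 is a fork here and W_3 is conditioned on, so the path is blocked at W_3.
Path 3: W_1 → W_5 ← W_0 → W_2 → W_4 ← W_3 → W_6
  W_3 is a fork here and W_3 is conditioned on, so the path is blocked at W_3.
Path 4: W_1 → W_5 ← W_0 → W_2 → W_7 ← W_4 ← W_3 → W_6
  W_3 is a fork here and W_3 is conditioned on, so the path is blocked at W_3.
Path 5: W_1 → W_5 ← W_3 → W_6
  W_3 is a fork here and W_3 is conditioned on, so the path is blocked at W_3.
Path 6: W_1 → W_3 → W_6
  W_3 is a chain here and W_3 is conditioned on, so the path is blocked at W_3.
All paths are blocked; W_1 ⊥ W_6 | {W_3, W_5, W_8} holds.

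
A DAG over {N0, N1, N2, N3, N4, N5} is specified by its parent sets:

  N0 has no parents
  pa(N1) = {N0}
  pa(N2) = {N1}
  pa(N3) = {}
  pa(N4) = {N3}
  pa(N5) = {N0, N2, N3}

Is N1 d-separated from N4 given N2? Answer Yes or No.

Enumerating the 2 paths from N1 to N4 and testing each for blocking by {N2}:
Path 1: N1 ← N0 → N5 ← N3 → N4
  N5 is a collider here and neither N5 nor any of its descendants is conditioned on, so the collider stays closed — the path is blocked at N5.
Path 2: N1 → N2 → N5 ← N3 → N4
  N2 is a chain here and N2 is conditioned on, so the path is blocked at N2.
All paths are blocked; N1 ⊥ N4 | {N2} holds.

Yes — N1 and N4 are d-separated given {N2}.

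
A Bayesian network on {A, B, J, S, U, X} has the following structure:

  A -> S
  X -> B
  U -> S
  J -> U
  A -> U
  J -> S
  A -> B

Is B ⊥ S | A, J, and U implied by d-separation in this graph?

Yes — B and S are d-separated given {A, J, U}.

There are 3 undirected paths between B and S; checking each against the conditioning set {A, J, U}:
Path 1: B ← A → S
  A is a fork here and A is conditioned on, so the path is blocked at A.
Path 2: B ← A → U ← J → S
  A is a fork here and A is conditioned on, so the path is blocked at A.
Path 3: B ← A → U → S
  A is a fork here and A is conditioned on, so the path is blocked at A.
Every path is blocked, so B and S are d-separated given {A, J, U}.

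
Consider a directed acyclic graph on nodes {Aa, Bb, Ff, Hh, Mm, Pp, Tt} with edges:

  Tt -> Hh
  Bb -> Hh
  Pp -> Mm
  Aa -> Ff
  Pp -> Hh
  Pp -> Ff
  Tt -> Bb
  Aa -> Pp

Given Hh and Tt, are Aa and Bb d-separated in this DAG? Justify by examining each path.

No

4 paths connect Aa and Bb; each must be blocked for d-separation to hold:
  1. Aa → Pp → Hh ← Tt → Bb — Pp:chain[open]; Hh:collider[open]; Tt:fork[blocks] ⇒ blocked
  2. Aa → Pp → Hh ← Bb — Pp:chain[open]; Hh:collider[open] ⇒ active
  3. Aa → Ff ← Pp → Hh ← Tt → Bb — Ff:collider[blocks]; Pp:fork[open]; Hh:collider[open]; Tt:fork[blocks] ⇒ blocked
  4. Aa → Ff ← Pp → Hh ← Bb — Ff:collider[blocks]; Pp:fork[open]; Hh:collider[open] ⇒ blocked
At least one path is unblocked, so d-separation fails.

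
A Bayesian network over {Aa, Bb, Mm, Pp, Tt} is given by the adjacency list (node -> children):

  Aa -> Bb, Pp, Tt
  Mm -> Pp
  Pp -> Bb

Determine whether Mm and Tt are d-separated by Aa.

Yes

Enumerating the 2 paths from Mm to Tt and testing each for blocking by {Aa}:
Path 1: Mm → Pp → Bb ← Aa → Tt
  Bb is a collider here and neither Bb nor any of its descendants is conditioned on, so the collider stays closed — the path is blocked at Bb.
Path 2: Mm → Pp ← Aa → Tt
  Pp is a collider here and neither Pp nor any of its descendants is conditioned on, so the collider stays closed — the path is blocked at Pp.
Every path is blocked, so Mm and Tt are d-separated given {Aa}.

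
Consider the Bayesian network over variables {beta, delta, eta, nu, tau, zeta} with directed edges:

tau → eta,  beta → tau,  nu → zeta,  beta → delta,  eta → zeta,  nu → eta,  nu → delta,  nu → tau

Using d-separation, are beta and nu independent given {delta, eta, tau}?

We examine all 4 paths between beta and nu:
  1. beta → delta ← nu — delta:collider[open] ⇒ active
  2. beta → tau → eta ← nu — tau:chain[blocks]; eta:collider[open] ⇒ blocked
  3. beta → tau → eta → zeta ← nu — tau:chain[blocks]; eta:chain[blocks]; zeta:collider[blocks] ⇒ blocked
  4. beta → tau ← nu — tau:collider[open] ⇒ active
At least one path is unblocked, so d-separation fails.

No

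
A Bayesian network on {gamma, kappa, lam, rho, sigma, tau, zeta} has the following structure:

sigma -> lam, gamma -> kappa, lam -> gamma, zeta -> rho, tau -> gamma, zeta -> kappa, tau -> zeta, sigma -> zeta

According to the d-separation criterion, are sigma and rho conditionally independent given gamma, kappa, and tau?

No

Enumerating the 3 paths from sigma to rho and testing each for blocking by {gamma, kappa, tau}:
Path 1: sigma → zeta → rho
  zeta is a chain and zeta is not conditioned on — no node blocks this path, so it is active.
Path 2: sigma → lam → gamma → kappa ← zeta → rho
  gamma is a chain here and gamma is conditioned on, so the path is blocked at gamma.
Path 3: sigma → lam → gamma ← tau → zeta → rho
  tau is a fork here and tau is conditioned on, so the path is blocked at tau.
Since the path sigma → zeta → rho is active, sigma and rho are not d-separated given {gamma, kappa, tau}.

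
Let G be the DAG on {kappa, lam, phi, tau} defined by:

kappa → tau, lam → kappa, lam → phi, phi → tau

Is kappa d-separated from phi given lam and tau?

No — kappa and phi are not d-separated given {lam, tau}.

Enumerating the 2 paths from kappa to phi and testing each for blocking by {lam, tau}:
  1. kappa ← lam → phi — lam:fork[blocks] ⇒ blocked
  2. kappa → tau ← phi — tau:collider[open] ⇒ active
Since the path kappa → tau ← phi is active, kappa and phi are not d-separated given {lam, tau}.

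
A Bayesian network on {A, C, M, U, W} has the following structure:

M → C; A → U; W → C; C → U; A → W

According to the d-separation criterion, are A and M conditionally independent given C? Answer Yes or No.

Enumerating the 2 paths from A to M and testing each for blocking by {C}:
  1. A → W → C ← M — W:chain[open]; C:collider[open] ⇒ active
  2. A → U ← C ← M — U:collider[blocks]; C:chain[blocks] ⇒ blocked
Because an active path exists, A and M are not d-separated.

No — A and M are not d-separated given {C}.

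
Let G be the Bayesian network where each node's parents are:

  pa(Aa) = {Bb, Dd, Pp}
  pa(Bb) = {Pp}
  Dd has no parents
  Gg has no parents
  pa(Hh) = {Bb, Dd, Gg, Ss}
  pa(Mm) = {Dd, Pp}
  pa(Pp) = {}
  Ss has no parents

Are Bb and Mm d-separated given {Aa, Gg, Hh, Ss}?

No

There are 6 undirected paths between Bb and Mm; checking each against the conditioning set {Aa, Gg, Hh, Ss}:
Path 1: Bb ← Pp → Mm
  Pp is a fork and Pp is not conditioned on — no node blocks this path, so it is active.
Path 2: Bb ← Pp → Aa ← Dd → Mm
  Pp is a fork and Pp is not conditioned on; Aa is a collider and Aa is conditioned on, which opens it; Dd is a fork and Dd is not conditioned on — no node blocks this path, so it is active.
Path 3: Bb → Hh ← Dd → Mm
  Hh is a collider and Hh is conditioned on, which opens it; Dd is a fork and Dd is not conditioned on — no node blocks this path, so it is active.
Path 4: Bb → Hh ← Dd → Aa ← Pp → Mm
  Hh is a collider and Hh is conditioned on, which opens it; Dd is a fork and Dd is not conditioned on; Aa is a collider and Aa is conditioned on, which opens it; Pp is a fork and Pp is not conditioned on — no node blocks this path, so it is active.
Path 5: Bb → Aa ← Pp → Mm
  Aa is a collider and Aa is conditioned on, which opens it; Pp is a fork and Pp is not conditioned on — no node blocks this path, so it is active.
Path 6: Bb → Aa ← Dd → Mm
  Aa is a collider and Aa is conditioned on, which opens it; Dd is a fork and Dd is not conditioned on — no node blocks this path, so it is active.
Because an active path exists, Bb and Mm are not d-separated.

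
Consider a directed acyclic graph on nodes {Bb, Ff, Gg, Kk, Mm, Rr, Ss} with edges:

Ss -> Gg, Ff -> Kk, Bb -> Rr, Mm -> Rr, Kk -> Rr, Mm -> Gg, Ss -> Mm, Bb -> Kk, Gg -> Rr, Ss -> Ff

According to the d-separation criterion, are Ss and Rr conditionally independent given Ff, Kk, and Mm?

No

There are 6 undirected paths between Ss and Rr; checking each against the conditioning set {Ff, Kk, Mm}:
  1. Ss → Gg → Rr — Gg:chain[open] ⇒ active
  2. Ss → Gg ← Mm → Rr — Gg:collider[blocks]; Mm:fork[blocks] ⇒ blocked
  3. Ss → Mm → Gg → Rr — Mm:chain[blocks]; Gg:chain[open] ⇒ blocked
  4. Ss → Mm → Rr — Mm:chain[blocks] ⇒ blocked
  5. Ss → Ff → Kk → Rr — Ff:chain[blocks]; Kk:chain[blocks] ⇒ blocked
  6. Ss → Ff → Kk ← Bb → Rr — Ff:chain[blocks]; Kk:collider[open]; Bb:fork[open] ⇒ blocked
Since the path Ss → Gg → Rr is active, Ss and Rr are not d-separated given {Ff, Kk, Mm}.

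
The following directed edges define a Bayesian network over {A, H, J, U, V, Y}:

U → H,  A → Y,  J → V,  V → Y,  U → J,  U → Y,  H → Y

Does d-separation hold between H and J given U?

Yes — H and J are d-separated given {U}.

There are 4 undirected paths between H and J; checking each against the conditioning set {U}:
  1. H ← U → J — U:fork[blocks] ⇒ blocked
  2. H ← U → Y ← V ← J — U:fork[blocks]; Y:collider[blocks]; V:chain[open] ⇒ blocked
  3. H → Y ← U → J — Y:collider[blocks]; U:fork[blocks] ⇒ blocked
  4. H → Y ← V ← J — Y:collider[blocks]; V:chain[open] ⇒ blocked
All paths are blocked; H ⊥ J | {U} holds.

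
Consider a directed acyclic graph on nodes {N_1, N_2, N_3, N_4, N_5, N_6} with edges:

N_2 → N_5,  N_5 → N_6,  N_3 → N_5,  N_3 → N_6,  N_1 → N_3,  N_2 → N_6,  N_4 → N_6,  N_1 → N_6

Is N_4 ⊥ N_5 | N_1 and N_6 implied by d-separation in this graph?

No

There are 4 undirected paths between N_4 and N_5; checking each against the conditioning set {N_1, N_6}:
Path 1: N_4 → N_6 ← N_1 → N_3 → N_5
  N_1 is a fork here and N_1 is conditioned on, so the path is blocked at N_1.
Path 2: N_4 → N_6 ← N_5
  N_6 is a collider and N_6 is conditioned on, which opens it — no node blocks this path, so it is active.
Path 3: N_4 → N_6 ← N_2 → N_5
  N_6 is a collider and N_6 is conditioned on, which opens it; N_2 is a fork and N_2 is not conditioned on — no node blocks this path, so it is active.
Path 4: N_4 → N_6 ← N_3 → N_5
  N_6 is a collider and N_6 is conditioned on, which opens it; N_3 is a fork and N_3 is not conditioned on — no node blocks this path, so it is active.
Because an active path exists, N_4 and N_5 are not d-separated.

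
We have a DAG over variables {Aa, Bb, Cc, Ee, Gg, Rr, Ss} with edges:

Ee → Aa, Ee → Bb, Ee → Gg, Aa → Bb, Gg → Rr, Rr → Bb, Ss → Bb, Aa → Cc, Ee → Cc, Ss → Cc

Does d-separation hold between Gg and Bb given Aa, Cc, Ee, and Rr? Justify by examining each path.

There are 6 undirected paths between Gg and Bb; checking each against the conditioning set {Aa, Cc, Ee, Rr}:
Path 1: Gg ← Ee → Bb
  Ee is a fork here and Ee is conditioned on, so the path is blocked at Ee.
Path 2: Gg ← Ee → Cc ← Ss → Bb
  Ee is a fork here and Ee is conditioned on, so the path is blocked at Ee.
Path 3: Gg ← Ee → Cc ← Aa → Bb
  Ee is a fork here and Ee is conditioned on, so the path is blocked at Ee.
Path 4: Gg ← Ee → Aa → Bb
  Ee is a fork here and Ee is conditioned on, so the path is blocked at Ee.
Path 5: Gg ← Ee → Aa → Cc ← Ss → Bb
  Ee is a fork here and Ee is conditioned on, so the path is blocked at Ee.
Path 6: Gg → Rr → Bb
  Rr is a chain here and Rr is conditioned on, so the path is blocked at Rr.
All paths are blocked; Gg ⊥ Bb | {Aa, Cc, Ee, Rr} holds.

Yes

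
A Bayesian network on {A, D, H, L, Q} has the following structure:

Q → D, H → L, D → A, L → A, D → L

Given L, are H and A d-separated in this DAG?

No — H and A are not d-separated given {L}.

Enumerating the 2 paths from H to A and testing each for blocking by {L}:
Path 1: H → L ← D → A
  L is a collider and L is conditioned on, which opens it; D is a fork and D is not conditioned on — no node blocks this path, so it is active.
Path 2: H → L → A
  L is a chain here and L is conditioned on, so the path is blocked at L.
Since the path H → L ← D → A is active, H and A are not d-separated given {L}.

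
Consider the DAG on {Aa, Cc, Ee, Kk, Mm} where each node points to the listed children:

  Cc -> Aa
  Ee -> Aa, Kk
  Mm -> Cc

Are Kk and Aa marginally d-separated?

No

There is one path between Kk and Aa:
Path 1: Kk ← Ee → Aa
  Ee is a fork and Ee is not conditioned on — no node blocks this path, so it is active.
At least one path is unblocked, so d-separation fails.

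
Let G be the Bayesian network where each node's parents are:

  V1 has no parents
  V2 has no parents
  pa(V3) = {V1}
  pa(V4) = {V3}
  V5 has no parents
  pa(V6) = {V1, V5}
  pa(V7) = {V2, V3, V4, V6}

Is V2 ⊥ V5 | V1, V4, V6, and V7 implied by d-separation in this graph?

There are 3 undirected paths between V2 and V5; checking each against the conditioning set {V1, V4, V6, V7}:
Path 1: V2 → V7 ← V4 ← V3 ← V1 → V6 ← V5
  V4 is a chain here and V4 is conditioned on, so the path is blocked at V4.
Path 2: V2 → V7 ← V3 ← V1 → V6 ← V5
  V1 is a fork here and V1 is conditioned on, so the path is blocked at V1.
Path 3: V2 → V7 ← V6 ← V5
  V6 is a chain here and V6 is conditioned on, so the path is blocked at V6.
All paths are blocked; V2 ⊥ V5 | {V1, V4, V6, V7} holds.

Yes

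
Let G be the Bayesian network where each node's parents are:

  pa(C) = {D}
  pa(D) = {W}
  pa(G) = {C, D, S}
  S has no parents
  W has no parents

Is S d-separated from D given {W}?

Yes — S and D are d-separated given {W}.

There are 2 undirected paths between S and D; checking each against the conditioning set {W}:
Path 1: S → G ← C ← D
  G is a collider here and neither G nor any of its descendants is conditioned on, so the collider stays closed — the path is blocked at G.
Path 2: S → G ← D
  G is a collider here and neither G nor any of its descendants is conditioned on, so the collider stays closed — the path is blocked at G.
Every path is blocked, so S and D are d-separated given {W}.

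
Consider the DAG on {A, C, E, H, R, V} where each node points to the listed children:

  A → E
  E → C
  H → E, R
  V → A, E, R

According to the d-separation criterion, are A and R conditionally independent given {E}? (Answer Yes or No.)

4 paths connect A and R; each must be blocked for d-separation to hold:
Path 1: A ← V → R
  V is a fork and V is not conditioned on — no node blocks this path, so it is active.
Path 2: A ← V → E ← H → R
  V is a fork and V is not conditioned on; E is a collider and E is conditioned on, which opens it; H is a fork and H is not conditioned on — no node blocks this path, so it is active.
Path 3: A → E ← H → R
  E is a collider and E is conditioned on, which opens it; H is a fork and H is not conditioned on — no node blocks this path, so it is active.
Path 4: A → E ← V → R
  E is a collider and E is conditioned on, which opens it; V is a fork and V is not conditioned on — no node blocks this path, so it is active.
Because an active path exists, A and R are not d-separated.

No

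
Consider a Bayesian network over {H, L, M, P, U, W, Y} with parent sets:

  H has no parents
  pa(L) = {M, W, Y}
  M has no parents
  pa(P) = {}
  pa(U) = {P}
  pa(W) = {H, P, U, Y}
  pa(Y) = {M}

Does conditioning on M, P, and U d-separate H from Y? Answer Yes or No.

Enumerating the 3 paths from H to Y and testing each for blocking by {M, P, U}:
  1. H → W ← Y — W:collider[blocks] ⇒ blocked
  2. H → W → L ← Y — W:chain[open]; L:collider[blocks] ⇒ blocked
  3. H → W → L ← M → Y — W:chain[open]; L:collider[blocks]; M:fork[blocks] ⇒ blocked
Every path is blocked, so H and Y are d-separated given {M, P, U}.

Yes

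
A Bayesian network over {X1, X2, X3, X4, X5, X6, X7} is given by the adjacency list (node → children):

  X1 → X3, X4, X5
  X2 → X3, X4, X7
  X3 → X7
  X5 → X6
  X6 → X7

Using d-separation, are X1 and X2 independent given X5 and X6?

There are 5 undirected paths between X1 and X2; checking each against the conditioning set {X5, X6}:
  1. X1 → X4 ← X2 — X4:collider[blocks] ⇒ blocked
  2. X1 → X3 → X7 ← X2 — X3:chain[open]; X7:collider[blocks] ⇒ blocked
  3. X1 → X3 ← X2 — X3:collider[blocks] ⇒ blocked
  4. X1 → X5 → X6 → X7 ← X3 ← X2 — X5:chain[blocks]; X6:chain[blocks]; X7:collider[blocks]; X3:chain[open] ⇒ blocked
  5. X1 → X5 → X6 → X7 ← X2 — X5:chain[blocks]; X6:chain[blocks]; X7:collider[blocks] ⇒ blocked
Since every path is blocked, d-separation holds.

Yes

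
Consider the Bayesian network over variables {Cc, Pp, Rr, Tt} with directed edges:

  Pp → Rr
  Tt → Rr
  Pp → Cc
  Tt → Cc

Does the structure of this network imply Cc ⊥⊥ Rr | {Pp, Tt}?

We examine all 2 paths between Cc and Rr:
Path 1: Cc ← Tt → Rr
  Tt is a fork here and Tt is conditioned on, so the path is blocked at Tt.
Path 2: Cc ← Pp → Rr
  Pp is a fork here and Pp is conditioned on, so the path is blocked at Pp.
Since every path is blocked, d-separation holds.

Yes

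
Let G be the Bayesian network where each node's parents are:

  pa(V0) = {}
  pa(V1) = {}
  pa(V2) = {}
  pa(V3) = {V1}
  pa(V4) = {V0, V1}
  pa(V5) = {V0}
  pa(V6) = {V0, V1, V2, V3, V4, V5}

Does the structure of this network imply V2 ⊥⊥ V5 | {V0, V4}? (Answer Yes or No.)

Yes

5 paths connect V2 and V5; each must be blocked for d-separation to hold:
Path 1: V2 → V6 ← V1 → V4 ← V0 → V5
  V6 is a collider here and neither V6 nor any of its descendants is conditioned on, so the collider stays closed — the path is blocked at V6.
Path 2: V2 → V6 ← V4 ← V0 → V5
  V6 is a collider here and neither V6 nor any of its descendants is conditioned on, so the collider stays closed — the path is blocked at V6.
Path 3: V2 → V6 ← V0 → V5
  V6 is a collider here and neither V6 nor any of its descendants is conditioned on, so the collider stays closed — the path is blocked at V6.
Path 4: V2 → V6 ← V5
  V6 is a collider here and neither V6 nor any of its descendants is conditioned on, so the collider stays closed — the path is blocked at V6.
Path 5: V2 → V6 ← V3 ← V1 → V4 ← V0 → V5
  V6 is a collider here and neither V6 nor any of its descendants is conditioned on, so the collider stays closed — the path is blocked at V6.
Since every path is blocked, d-separation holds.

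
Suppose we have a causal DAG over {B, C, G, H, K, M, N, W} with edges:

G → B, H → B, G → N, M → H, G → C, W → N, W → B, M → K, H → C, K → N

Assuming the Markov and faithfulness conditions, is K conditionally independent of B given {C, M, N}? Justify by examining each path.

No

We examine all 6 paths between K and B:
Path 1: K ← M → H → B
  M is a fork here and M is conditioned on, so the path is blocked at M.
Path 2: K ← M → H → C ← G → B
  M is a fork here and M is conditioned on, so the path is blocked at M.
Path 3: K ← M → H → C ← G → N ← W → B
  M is a fork here and M is conditioned on, so the path is blocked at M.
Path 4: K → N ← W → B
  N is a collider and N is conditioned on, which opens it; W is a fork and W is not conditioned on — no node blocks this path, so it is active.
Path 5: K → N ← G → B
  N is a collider and N is conditioned on, which opens it; G is a fork and G is not conditioned on — no node blocks this path, so it is active.
Path 6: K → N ← G → C ← H → B
  N is a collider and N is conditioned on, which opens it; G is a fork and G is not conditioned on; C is a collider and C is conditioned on, which opens it; H is a fork and H is not conditioned on — no node blocks this path, so it is active.
Because an active path exists, K and B are not d-separated.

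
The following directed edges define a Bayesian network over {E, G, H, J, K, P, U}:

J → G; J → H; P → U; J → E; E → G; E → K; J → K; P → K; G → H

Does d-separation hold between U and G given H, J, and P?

6 paths connect U and G; each must be blocked for d-separation to hold:
Path 1: U ← P → K ← J → E → G
  P is a fork here and P is conditioned on, so the path is blocked at P.
Path 2: U ← P → K ← J → H ← G
  P is a fork here and P is conditioned on, so the path is blocked at P.
Path 3: U ← P → K ← J → G
  P is a fork here and P is conditioned on, so the path is blocked at P.
Path 4: U ← P → K ← E ← J → H ← G
  P is a fork here and P is conditioned on, so the path is blocked at P.
Path 5: U ← P → K ← E ← J → G
  P is a fork here and P is conditioned on, so the path is blocked at P.
Path 6: U ← P → K ← E → G
  P is a fork here and P is conditioned on, so the path is blocked at P.
Every path is blocked, so U and G are d-separated given {H, J, P}.

Yes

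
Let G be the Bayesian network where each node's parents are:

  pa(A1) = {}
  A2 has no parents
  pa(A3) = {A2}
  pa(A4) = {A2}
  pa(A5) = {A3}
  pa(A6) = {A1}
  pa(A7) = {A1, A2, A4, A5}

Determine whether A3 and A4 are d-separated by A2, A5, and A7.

We examine all 4 paths between A3 and A4:
Path 1: A3 → A5 → A7 ← A4
  A5 is a chain here and A5 is conditioned on, so the path is blocked at A5.
Path 2: A3 → A5 → A7 ← A2 → A4
  A5 is a chain here and A5 is conditioned on, so the path is blocked at A5.
Path 3: A3 ← A2 → A4
  A2 is a fork here and A2 is conditioned on, so the path is blocked at A2.
Path 4: A3 ← A2 → A7 ← A4
  A2 is a fork here and A2 is conditioned on, so the path is blocked at A2.
Since every path is blocked, d-separation holds.

Yes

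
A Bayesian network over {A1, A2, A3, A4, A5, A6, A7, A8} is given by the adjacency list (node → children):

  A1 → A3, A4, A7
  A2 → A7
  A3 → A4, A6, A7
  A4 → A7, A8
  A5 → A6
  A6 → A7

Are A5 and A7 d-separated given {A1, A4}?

No — A5 and A7 are not d-separated given {A1, A4}.

We examine all 6 paths between A5 and A7:
  1. A5 → A6 ← A3 → A4 ← A1 → A7 — A6:collider[blocks]; A3:fork[open]; A4:collider[open]; A1:fork[blocks] ⇒ blocked
  2. A5 → A6 ← A3 → A4 → A7 — A6:collider[blocks]; A3:fork[open]; A4:chain[blocks] ⇒ blocked
  3. A5 → A6 ← A3 ← A1 → A4 → A7 — A6:collider[blocks]; A3:chain[open]; A1:fork[blocks]; A4:chain[blocks] ⇒ blocked
  4. A5 → A6 ← A3 ← A1 → A7 — A6:collider[blocks]; A3:chain[open]; A1:fork[blocks] ⇒ blocked
  5. A5 → A6 ← A3 → A7 — A6:collider[blocks]; A3:fork[open] ⇒ blocked
  6. A5 → A6 → A7 — A6:chain[open] ⇒ active
Because an active path exists, A5 and A7 are not d-separated.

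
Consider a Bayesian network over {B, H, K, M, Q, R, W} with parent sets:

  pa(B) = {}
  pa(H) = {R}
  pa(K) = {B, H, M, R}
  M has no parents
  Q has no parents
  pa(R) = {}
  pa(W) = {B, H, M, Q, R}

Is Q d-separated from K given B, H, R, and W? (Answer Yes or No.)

Enumerating the 6 paths from Q to K and testing each for blocking by {B, H, R, W}:
Path 1: Q → W ← R → H → K
  R is a fork here and R is conditioned on, so the path is blocked at R.
Path 2: Q → W ← R → K
  R is a fork here and R is conditioned on, so the path is blocked at R.
Path 3: Q → W ← M → K
  W is a collider and W is conditioned on, which opens it; M is a fork and M is not conditioned on — no node blocks this path, so it is active.
Path 4: Q → W ← H ← R → K
  H is a chain here and H is conditioned on, so the path is blocked at H.
Path 5: Q → W ← H → K
  H is a fork here and H is conditioned on, so the path is blocked at H.
Path 6: Q → W ← B → K
  B is a fork here and B is conditioned on, so the path is blocked at B.
At least one path is unblocked, so d-separation fails.

No — Q and K are not d-separated given {B, H, R, W}.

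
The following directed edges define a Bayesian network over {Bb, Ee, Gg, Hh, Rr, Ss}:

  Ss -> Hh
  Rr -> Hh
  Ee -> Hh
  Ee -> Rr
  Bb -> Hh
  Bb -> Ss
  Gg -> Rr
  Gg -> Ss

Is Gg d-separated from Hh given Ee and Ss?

No

We examine all 4 paths between Gg and Hh:
Path 1: Gg → Ss → Hh
  Ss is a chain here and Ss is conditioned on, so the path is blocked at Ss.
Path 2: Gg → Ss ← Bb → Hh
  Ss is a collider and Ss is conditioned on, which opens it; Bb is a fork and Bb is not conditioned on — no node blocks this path, so it is active.
Path 3: Gg → Rr → Hh
  Rr is a chain and Rr is not conditioned on — no node blocks this path, so it is active.
Path 4: Gg → Rr ← Ee → Hh
  Rr is a collider here and neither Rr nor any of its descendants is conditioned on, so the collider stays closed — the path is blocked at Rr.
Since the path Gg → Ss ← Bb → Hh is active, Gg and Hh are not d-separated given {Ee, Ss}.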